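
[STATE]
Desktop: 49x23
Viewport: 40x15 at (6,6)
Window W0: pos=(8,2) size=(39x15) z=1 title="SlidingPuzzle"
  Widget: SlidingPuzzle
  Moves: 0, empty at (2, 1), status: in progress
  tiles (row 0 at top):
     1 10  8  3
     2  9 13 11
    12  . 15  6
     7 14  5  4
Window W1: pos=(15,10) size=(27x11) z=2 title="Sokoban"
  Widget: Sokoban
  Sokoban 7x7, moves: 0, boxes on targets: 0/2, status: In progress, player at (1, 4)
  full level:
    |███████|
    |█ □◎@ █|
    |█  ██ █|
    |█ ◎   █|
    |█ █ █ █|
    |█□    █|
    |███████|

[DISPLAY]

  ┃│  1 │ 10 │  8 │  3 │                
  ┃├────┼────┼────┼────┤                
  ┃│  2 │  9 │ 13 │ 11 │                
  ┃├────┼────┼────┼────┤                
  ┃│ 12 │┏━━━━━━━━━━━━━━━━━━━━━━━━━┓    
  ┃├────┼┃ Sokoban                 ┃    
  ┃│  7 │┠─────────────────────────┨    
  ┃└────┴┃███████                  ┃    
  ┃Moves:┃█ □◎@ █                  ┃    
  ┃      ┃█  ██ █                  ┃    
  ┗━━━━━━┃█ ◎   █                  ┃━━━━
         ┃█ █ █ █                  ┃    
         ┃█□    █                  ┃    
         ┃███████                  ┃    
         ┗━━━━━━━━━━━━━━━━━━━━━━━━━┛    


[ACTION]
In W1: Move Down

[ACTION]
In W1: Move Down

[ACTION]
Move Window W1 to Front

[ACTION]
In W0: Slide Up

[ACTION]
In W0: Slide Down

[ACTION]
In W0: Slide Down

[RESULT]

  ┃│  1 │ 10 │  8 │  3 │                
  ┃├────┼────┼────┼────┤                
  ┃│  2 │    │ 13 │ 11 │                
  ┃├────┼────┼────┼────┤                
  ┃│ 12 │┏━━━━━━━━━━━━━━━━━━━━━━━━━┓    
  ┃├────┼┃ Sokoban                 ┃    
  ┃│  7 │┠─────────────────────────┨    
  ┃└────┴┃███████                  ┃    
  ┃Moves:┃█ □◎@ █                  ┃    
  ┃      ┃█  ██ █                  ┃    
  ┗━━━━━━┃█ ◎   █                  ┃━━━━
         ┃█ █ █ █                  ┃    
         ┃█□    █                  ┃    
         ┃███████                  ┃    
         ┗━━━━━━━━━━━━━━━━━━━━━━━━━┛    


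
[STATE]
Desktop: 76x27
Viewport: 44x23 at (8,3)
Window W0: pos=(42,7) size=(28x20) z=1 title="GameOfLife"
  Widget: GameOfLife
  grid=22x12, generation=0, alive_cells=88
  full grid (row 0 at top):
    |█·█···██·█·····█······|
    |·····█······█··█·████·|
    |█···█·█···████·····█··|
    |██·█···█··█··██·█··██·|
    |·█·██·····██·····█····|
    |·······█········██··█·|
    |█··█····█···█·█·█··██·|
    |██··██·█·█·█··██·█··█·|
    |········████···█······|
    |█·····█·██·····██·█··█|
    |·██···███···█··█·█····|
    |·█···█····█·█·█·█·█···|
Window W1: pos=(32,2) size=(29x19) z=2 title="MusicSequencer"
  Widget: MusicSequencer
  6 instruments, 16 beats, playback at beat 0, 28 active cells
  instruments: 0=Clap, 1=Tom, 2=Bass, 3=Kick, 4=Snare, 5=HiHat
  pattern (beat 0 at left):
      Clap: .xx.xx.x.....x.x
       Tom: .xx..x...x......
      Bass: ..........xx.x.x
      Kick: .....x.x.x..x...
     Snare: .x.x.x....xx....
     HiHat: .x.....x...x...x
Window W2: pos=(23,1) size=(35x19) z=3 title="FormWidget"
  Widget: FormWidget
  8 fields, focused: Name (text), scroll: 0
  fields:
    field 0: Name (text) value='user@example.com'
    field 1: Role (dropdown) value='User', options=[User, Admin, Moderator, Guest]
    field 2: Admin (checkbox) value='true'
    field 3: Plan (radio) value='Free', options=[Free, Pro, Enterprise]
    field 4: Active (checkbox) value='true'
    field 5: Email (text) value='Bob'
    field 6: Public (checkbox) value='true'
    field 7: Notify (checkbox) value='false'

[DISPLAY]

               ┠────────────────────────────
               ┃> Name:       [user@example.
               ┃  Role:       [User         
               ┃  Admin:      [x]           
               ┃  Plan:       (●) Free  ( ) 
               ┃  Active:     [x]           
               ┃  Email:      [Bob          
               ┃  Public:     [x]           
               ┃  Notify:     [ ]           
               ┃                            
               ┃                            
               ┃                            
               ┃                            
               ┃                            
               ┃                            
               ┃                            
               ┗━━━━━━━━━━━━━━━━━━━━━━━━━━━━
                        ┗━━━━━━━━━━━━━━━━━━━
                                  ┃·██···███
                                  ┃·█···█···
                                  ┃         
                                  ┃         
                                  ┃         


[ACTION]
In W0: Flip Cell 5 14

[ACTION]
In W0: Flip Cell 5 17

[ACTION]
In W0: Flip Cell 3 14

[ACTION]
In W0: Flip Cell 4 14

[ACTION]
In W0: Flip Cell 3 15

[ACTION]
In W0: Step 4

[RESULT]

               ┠────────────────────────────
               ┃> Name:       [user@example.
               ┃  Role:       [User         
               ┃  Admin:      [x]           
               ┃  Plan:       (●) Free  ( ) 
               ┃  Active:     [x]           
               ┃  Email:      [Bob          
               ┃  Public:     [x]           
               ┃  Notify:     [ ]           
               ┃                            
               ┃                            
               ┃                            
               ┃                            
               ┃                            
               ┃                            
               ┃                            
               ┗━━━━━━━━━━━━━━━━━━━━━━━━━━━━
                        ┗━━━━━━━━━━━━━━━━━━━
                                  ┃····██···
                                  ┃·····██··
                                  ┃         
                                  ┃         
                                  ┃         


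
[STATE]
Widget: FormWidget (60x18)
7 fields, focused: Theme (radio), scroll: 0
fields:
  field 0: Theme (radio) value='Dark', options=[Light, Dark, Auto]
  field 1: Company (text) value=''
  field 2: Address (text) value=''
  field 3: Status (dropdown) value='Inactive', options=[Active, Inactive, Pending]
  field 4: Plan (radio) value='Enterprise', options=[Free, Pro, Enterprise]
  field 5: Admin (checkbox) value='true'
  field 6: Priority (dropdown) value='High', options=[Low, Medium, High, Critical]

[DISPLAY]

> Theme:      ( ) Light  (●) Dark  ( ) Auto                 
  Company:    [                                            ]
  Address:    [                                            ]
  Status:     [Inactive                                   ▼]
  Plan:       ( ) Free  ( ) Pro  (●) Enterprise             
  Admin:      [x]                                           
  Priority:   [High                                       ▼]
                                                            
                                                            
                                                            
                                                            
                                                            
                                                            
                                                            
                                                            
                                                            
                                                            
                                                            


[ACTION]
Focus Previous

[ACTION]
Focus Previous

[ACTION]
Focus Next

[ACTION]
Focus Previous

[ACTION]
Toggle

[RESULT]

  Theme:      ( ) Light  (●) Dark  ( ) Auto                 
  Company:    [                                            ]
  Address:    [                                            ]
  Status:     [Inactive                                   ▼]
  Plan:       ( ) Free  ( ) Pro  (●) Enterprise             
> Admin:      [ ]                                           
  Priority:   [High                                       ▼]
                                                            
                                                            
                                                            
                                                            
                                                            
                                                            
                                                            
                                                            
                                                            
                                                            
                                                            


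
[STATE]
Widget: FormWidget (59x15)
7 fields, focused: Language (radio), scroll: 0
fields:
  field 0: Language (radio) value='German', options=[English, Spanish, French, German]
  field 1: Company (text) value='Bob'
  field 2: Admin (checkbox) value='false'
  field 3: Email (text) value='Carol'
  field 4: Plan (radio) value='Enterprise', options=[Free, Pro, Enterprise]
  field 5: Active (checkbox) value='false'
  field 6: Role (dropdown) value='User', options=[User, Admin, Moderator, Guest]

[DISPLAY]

> Language:   ( ) English  ( ) Spanish  ( ) French  (●) Ger
  Company:    [Bob                                        ]
  Admin:      [ ]                                          
  Email:      [Carol                                      ]
  Plan:       ( ) Free  ( ) Pro  (●) Enterprise            
  Active:     [ ]                                          
  Role:       [User                                      ▼]
                                                           
                                                           
                                                           
                                                           
                                                           
                                                           
                                                           
                                                           


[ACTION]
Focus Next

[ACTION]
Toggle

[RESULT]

  Language:   ( ) English  ( ) Spanish  ( ) French  (●) Ger
> Company:    [Bob                                        ]
  Admin:      [ ]                                          
  Email:      [Carol                                      ]
  Plan:       ( ) Free  ( ) Pro  (●) Enterprise            
  Active:     [ ]                                          
  Role:       [User                                      ▼]
                                                           
                                                           
                                                           
                                                           
                                                           
                                                           
                                                           
                                                           


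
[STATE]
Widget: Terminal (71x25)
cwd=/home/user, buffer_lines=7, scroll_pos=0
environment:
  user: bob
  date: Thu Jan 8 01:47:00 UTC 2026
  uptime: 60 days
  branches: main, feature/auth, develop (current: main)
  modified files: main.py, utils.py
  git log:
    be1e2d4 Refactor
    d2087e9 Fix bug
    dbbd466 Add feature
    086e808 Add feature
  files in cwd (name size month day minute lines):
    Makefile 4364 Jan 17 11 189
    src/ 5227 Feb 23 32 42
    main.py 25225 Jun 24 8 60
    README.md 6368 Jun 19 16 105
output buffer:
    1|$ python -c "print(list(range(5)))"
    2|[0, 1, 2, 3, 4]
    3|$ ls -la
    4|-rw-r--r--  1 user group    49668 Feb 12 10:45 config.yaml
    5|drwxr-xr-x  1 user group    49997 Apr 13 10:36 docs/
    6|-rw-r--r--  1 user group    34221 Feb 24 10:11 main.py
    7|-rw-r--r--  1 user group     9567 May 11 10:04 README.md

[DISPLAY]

$ python -c "print(list(range(5)))"                                    
[0, 1, 2, 3, 4]                                                        
$ ls -la                                                               
-rw-r--r--  1 user group    49668 Feb 12 10:45 config.yaml             
drwxr-xr-x  1 user group    49997 Apr 13 10:36 docs/                   
-rw-r--r--  1 user group    34221 Feb 24 10:11 main.py                 
-rw-r--r--  1 user group     9567 May 11 10:04 README.md               
$ █                                                                    
                                                                       
                                                                       
                                                                       
                                                                       
                                                                       
                                                                       
                                                                       
                                                                       
                                                                       
                                                                       
                                                                       
                                                                       
                                                                       
                                                                       
                                                                       
                                                                       
                                                                       


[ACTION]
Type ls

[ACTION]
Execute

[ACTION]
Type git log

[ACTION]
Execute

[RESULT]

$ python -c "print(list(range(5)))"                                    
[0, 1, 2, 3, 4]                                                        
$ ls -la                                                               
-rw-r--r--  1 user group    49668 Feb 12 10:45 config.yaml             
drwxr-xr-x  1 user group    49997 Apr 13 10:36 docs/                   
-rw-r--r--  1 user group    34221 Feb 24 10:11 main.py                 
-rw-r--r--  1 user group     9567 May 11 10:04 README.md               
$ ls                                                                   
Makefile  src/  main.py  README.md                                     
$ git log                                                              
be1e2d4 Refactor                                                       
d2087e9 Fix bug                                                        
dbbd466 Add feature                                                    
086e808 Add feature                                                    
$ █                                                                    
                                                                       
                                                                       
                                                                       
                                                                       
                                                                       
                                                                       
                                                                       
                                                                       
                                                                       
                                                                       


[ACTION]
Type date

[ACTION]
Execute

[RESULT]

$ python -c "print(list(range(5)))"                                    
[0, 1, 2, 3, 4]                                                        
$ ls -la                                                               
-rw-r--r--  1 user group    49668 Feb 12 10:45 config.yaml             
drwxr-xr-x  1 user group    49997 Apr 13 10:36 docs/                   
-rw-r--r--  1 user group    34221 Feb 24 10:11 main.py                 
-rw-r--r--  1 user group     9567 May 11 10:04 README.md               
$ ls                                                                   
Makefile  src/  main.py  README.md                                     
$ git log                                                              
be1e2d4 Refactor                                                       
d2087e9 Fix bug                                                        
dbbd466 Add feature                                                    
086e808 Add feature                                                    
$ date                                                                 
Thu Jan 8 01:47:00 UTC 2026                                            
$ █                                                                    
                                                                       
                                                                       
                                                                       
                                                                       
                                                                       
                                                                       
                                                                       
                                                                       


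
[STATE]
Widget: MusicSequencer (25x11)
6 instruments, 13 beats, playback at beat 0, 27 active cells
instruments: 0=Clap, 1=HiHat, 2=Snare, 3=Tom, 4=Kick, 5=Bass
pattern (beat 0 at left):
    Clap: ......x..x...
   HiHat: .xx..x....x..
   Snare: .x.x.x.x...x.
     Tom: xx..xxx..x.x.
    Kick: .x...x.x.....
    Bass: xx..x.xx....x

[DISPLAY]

      ▼123456789012      
  Clap······█··█···      
 HiHat·██··█····█··      
 Snare·█·█·█·█···█·      
   Tom██··███··█·█·      
  Kick·█···█·█·····      
  Bass██··█·██····█      
                         
                         
                         
                         


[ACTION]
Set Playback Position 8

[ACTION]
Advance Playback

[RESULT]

      012345678▼012      
  Clap······█··█···      
 HiHat·██··█····█··      
 Snare·█·█·█·█···█·      
   Tom██··███··█·█·      
  Kick·█···█·█·····      
  Bass██··█·██····█      
                         
                         
                         
                         


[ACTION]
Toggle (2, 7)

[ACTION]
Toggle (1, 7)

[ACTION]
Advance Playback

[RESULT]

      0123456789▼12      
  Clap······█··█···      
 HiHat·██··█·█··█··      
 Snare·█·█·█·····█·      
   Tom██··███··█·█·      
  Kick·█···█·█·····      
  Bass██··█·██····█      
                         
                         
                         
                         


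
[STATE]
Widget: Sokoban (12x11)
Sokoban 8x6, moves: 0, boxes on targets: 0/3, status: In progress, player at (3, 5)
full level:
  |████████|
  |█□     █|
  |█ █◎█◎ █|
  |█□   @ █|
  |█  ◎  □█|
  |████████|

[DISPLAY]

████████    
█□     █    
█ █◎█◎ █    
█□   @ █    
█  ◎  □█    
████████    
Moves: 0  0/
            
            
            
            


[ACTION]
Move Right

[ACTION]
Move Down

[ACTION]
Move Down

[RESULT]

████████    
█□     █    
█ █◎█◎ █    
█□    @█    
█  ◎  □█    
████████    
Moves: 1  0/
            
            
            
            


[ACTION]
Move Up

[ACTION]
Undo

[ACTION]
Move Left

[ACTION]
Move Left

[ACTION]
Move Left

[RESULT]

████████    
█□     █    
█ █◎█◎ █    
█□ @   █    
█  ◎  □█    
████████    
Moves: 4  0/
            
            
            
            


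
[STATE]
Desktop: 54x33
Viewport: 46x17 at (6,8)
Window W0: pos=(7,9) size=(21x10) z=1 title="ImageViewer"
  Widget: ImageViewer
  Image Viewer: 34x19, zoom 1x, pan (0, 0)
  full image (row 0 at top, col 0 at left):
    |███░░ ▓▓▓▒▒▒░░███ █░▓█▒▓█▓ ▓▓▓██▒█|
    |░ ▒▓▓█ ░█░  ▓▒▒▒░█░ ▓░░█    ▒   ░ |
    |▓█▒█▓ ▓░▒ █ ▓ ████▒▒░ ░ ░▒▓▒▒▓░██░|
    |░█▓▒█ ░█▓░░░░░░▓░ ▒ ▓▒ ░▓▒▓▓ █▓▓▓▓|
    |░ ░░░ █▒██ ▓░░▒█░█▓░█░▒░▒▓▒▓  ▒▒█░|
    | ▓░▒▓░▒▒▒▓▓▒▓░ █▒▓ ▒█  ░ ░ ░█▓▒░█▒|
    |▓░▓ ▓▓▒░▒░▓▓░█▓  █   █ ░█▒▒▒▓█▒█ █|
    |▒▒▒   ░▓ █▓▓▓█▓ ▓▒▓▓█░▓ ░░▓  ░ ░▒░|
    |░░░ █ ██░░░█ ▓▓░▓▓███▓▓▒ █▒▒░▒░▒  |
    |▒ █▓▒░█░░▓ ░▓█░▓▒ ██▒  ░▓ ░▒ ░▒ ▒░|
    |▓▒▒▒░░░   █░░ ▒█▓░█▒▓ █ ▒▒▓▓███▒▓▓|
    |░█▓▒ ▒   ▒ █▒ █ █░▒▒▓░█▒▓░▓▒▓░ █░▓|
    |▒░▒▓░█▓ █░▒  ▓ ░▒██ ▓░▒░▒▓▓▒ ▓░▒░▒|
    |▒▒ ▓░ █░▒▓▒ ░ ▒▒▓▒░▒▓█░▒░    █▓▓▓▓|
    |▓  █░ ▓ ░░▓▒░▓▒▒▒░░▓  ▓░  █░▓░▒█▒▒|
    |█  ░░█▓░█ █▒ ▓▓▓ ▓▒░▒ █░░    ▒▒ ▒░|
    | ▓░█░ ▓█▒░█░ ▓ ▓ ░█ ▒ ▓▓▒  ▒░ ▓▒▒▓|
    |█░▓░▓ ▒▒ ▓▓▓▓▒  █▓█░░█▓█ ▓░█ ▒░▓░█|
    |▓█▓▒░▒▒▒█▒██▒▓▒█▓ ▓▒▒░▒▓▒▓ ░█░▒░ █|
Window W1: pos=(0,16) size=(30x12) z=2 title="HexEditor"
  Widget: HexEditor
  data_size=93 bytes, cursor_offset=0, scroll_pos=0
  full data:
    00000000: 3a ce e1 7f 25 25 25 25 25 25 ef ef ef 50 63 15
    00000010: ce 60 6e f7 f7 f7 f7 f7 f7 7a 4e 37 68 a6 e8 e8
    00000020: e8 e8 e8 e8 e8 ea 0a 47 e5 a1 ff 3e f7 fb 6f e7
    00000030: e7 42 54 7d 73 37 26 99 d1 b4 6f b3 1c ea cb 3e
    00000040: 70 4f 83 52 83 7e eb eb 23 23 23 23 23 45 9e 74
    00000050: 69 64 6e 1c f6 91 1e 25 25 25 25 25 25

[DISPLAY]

                                              
 ┏━━━━━━━━━━━━━━━━━━━┓                        
 ┃ ImageViewer       ┃                        
 ┠───────────────────┨                        
 ┃███░░ ▓▓▓▒▒▒░░███ █┃                        
 ┃░ ▒▓▓█ ░█░  ▓▒▒▒░█░┃                        
 ┃▓█▒█▓ ▓░▒ █ ▓ ████▒┃                        
 ┃░█▓▒█ ░█▓░░░░░░▓░ ▒┃                        
━━━━━━━━━━━━━━━━━━━━━━━┓                      
ditor                  ┃                      
───────────────────────┨                      
000  3A ce e1 7f 25 25 ┃                      
010  ce 60 6e f7 f7 f7 ┃                      
020  e8 e8 e8 e8 e8 ea ┃                      
030  e7 42 54 7d 73 37 ┃                      
040  70 4f 83 52 83 7e ┃                      
050  69 64 6e 1c f6 91 ┃                      


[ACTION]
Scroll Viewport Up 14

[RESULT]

                                              
                                              
                                              
                                              
                                              
                                              
                                              
                                              
                                              
 ┏━━━━━━━━━━━━━━━━━━━┓                        
 ┃ ImageViewer       ┃                        
 ┠───────────────────┨                        
 ┃███░░ ▓▓▓▒▒▒░░███ █┃                        
 ┃░ ▒▓▓█ ░█░  ▓▒▒▒░█░┃                        
 ┃▓█▒█▓ ▓░▒ █ ▓ ████▒┃                        
 ┃░█▓▒█ ░█▓░░░░░░▓░ ▒┃                        
━━━━━━━━━━━━━━━━━━━━━━━┓                      


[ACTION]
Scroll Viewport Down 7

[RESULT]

                                              
                                              
 ┏━━━━━━━━━━━━━━━━━━━┓                        
 ┃ ImageViewer       ┃                        
 ┠───────────────────┨                        
 ┃███░░ ▓▓▓▒▒▒░░███ █┃                        
 ┃░ ▒▓▓█ ░█░  ▓▒▒▒░█░┃                        
 ┃▓█▒█▓ ▓░▒ █ ▓ ████▒┃                        
 ┃░█▓▒█ ░█▓░░░░░░▓░ ▒┃                        
━━━━━━━━━━━━━━━━━━━━━━━┓                      
ditor                  ┃                      
───────────────────────┨                      
000  3A ce e1 7f 25 25 ┃                      
010  ce 60 6e f7 f7 f7 ┃                      
020  e8 e8 e8 e8 e8 ea ┃                      
030  e7 42 54 7d 73 37 ┃                      
040  70 4f 83 52 83 7e ┃                      


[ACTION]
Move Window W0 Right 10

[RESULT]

                                              
                                              
           ┏━━━━━━━━━━━━━━━━━━━┓              
           ┃ ImageViewer       ┃              
           ┠───────────────────┨              
           ┃███░░ ▓▓▓▒▒▒░░███ █┃              
           ┃░ ▒▓▓█ ░█░  ▓▒▒▒░█░┃              
           ┃▓█▒█▓ ▓░▒ █ ▓ ████▒┃              
           ┃░█▓▒█ ░█▓░░░░░░▓░ ▒┃              
━━━━━━━━━━━━━━━━━━━━━━━┓░░▒█░█▓┃              
ditor                  ┃▓░ █▒▓ ┃              
───────────────────────┨━━━━━━━┛              
000  3A ce e1 7f 25 25 ┃                      
010  ce 60 6e f7 f7 f7 ┃                      
020  e8 e8 e8 e8 e8 ea ┃                      
030  e7 42 54 7d 73 37 ┃                      
040  70 4f 83 52 83 7e ┃                      


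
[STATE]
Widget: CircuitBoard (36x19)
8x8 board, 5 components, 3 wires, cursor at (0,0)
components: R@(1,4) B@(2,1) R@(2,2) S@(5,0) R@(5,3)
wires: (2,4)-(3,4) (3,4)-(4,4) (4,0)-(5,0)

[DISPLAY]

   0 1 2 3 4 5 6 7                  
0  [.]                              
                                    
1                   R               
                                    
2       B   R       ·               
                    │               
3                   ·               
                    │               
4   ·               ·               
    │                               
5   S           R                   
                                    
6                                   
                                    
7                                   
Cursor: (0,0)                       
                                    
                                    


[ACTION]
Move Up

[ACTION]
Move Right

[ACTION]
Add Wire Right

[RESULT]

   0 1 2 3 4 5 6 7                  
0      [.]─ ·                       
                                    
1                   R               
                                    
2       B   R       ·               
                    │               
3                   ·               
                    │               
4   ·               ·               
    │                               
5   S           R                   
                                    
6                                   
                                    
7                                   
Cursor: (0,1)                       
                                    
                                    


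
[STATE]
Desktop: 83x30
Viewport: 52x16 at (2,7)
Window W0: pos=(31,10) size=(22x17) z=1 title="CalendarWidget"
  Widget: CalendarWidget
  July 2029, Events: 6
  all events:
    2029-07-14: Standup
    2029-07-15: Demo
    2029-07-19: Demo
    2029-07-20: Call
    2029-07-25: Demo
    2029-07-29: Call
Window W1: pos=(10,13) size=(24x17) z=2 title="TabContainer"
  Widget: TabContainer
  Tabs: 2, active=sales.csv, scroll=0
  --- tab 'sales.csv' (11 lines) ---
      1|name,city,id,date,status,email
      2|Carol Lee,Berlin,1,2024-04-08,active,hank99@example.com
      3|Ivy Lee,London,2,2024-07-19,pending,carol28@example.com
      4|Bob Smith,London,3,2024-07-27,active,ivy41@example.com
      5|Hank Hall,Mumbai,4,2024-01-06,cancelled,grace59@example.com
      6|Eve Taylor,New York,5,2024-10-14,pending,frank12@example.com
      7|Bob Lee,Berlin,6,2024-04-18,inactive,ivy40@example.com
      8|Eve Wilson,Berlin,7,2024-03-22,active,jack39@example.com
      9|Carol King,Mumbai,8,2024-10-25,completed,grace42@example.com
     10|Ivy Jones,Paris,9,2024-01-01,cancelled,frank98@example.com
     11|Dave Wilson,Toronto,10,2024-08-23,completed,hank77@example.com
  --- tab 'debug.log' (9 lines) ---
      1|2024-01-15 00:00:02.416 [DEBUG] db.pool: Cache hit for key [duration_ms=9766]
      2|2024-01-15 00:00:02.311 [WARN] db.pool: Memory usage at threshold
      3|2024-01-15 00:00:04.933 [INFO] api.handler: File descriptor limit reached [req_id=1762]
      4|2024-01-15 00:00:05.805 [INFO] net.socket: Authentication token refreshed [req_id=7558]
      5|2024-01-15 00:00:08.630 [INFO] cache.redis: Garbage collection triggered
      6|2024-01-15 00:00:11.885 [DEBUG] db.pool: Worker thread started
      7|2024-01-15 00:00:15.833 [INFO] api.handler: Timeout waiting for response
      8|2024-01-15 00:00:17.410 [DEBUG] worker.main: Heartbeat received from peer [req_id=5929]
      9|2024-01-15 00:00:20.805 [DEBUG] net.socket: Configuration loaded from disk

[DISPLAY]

                                                    
                                                    
                                                    
                             ┏━━━━━━━━━━━━━━━━━━━━┓ 
                             ┃ CalendarWidget     ┃ 
                             ┠────────────────────┨ 
        ┏━━━━━━━━━━━━━━━━━━━━━━┓   July 2029      ┃ 
        ┃ TabContainer         ┃ Tu We Th Fr Sa Su┃ 
        ┠──────────────────────┨                 1┃ 
        ┃[sales.csv]│ debug.log┃  3  4  5  6  7  8┃ 
        ┃──────────────────────┃ 10 11 12 13 14* 1┃ 
        ┃name,city,id,date,stat┃ 17 18 19* 20* 21 ┃ 
        ┃Carol Lee,Berlin,1,202┃ 24 25* 26 27 28 2┃ 
        ┃Ivy Lee,London,2,2024-┃ 31               ┃ 
        ┃Bob Smith,London,3,202┃                  ┃ 
        ┃Hank Hall,Mumbai,4,202┃                  ┃ 


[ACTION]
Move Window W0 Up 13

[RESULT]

                             ┃ 9 10 11 12 13 14* 1┃ 
                             ┃16 17 18 19* 20* 21 ┃ 
                             ┃23 24 25* 26 27 28 2┃ 
                             ┃30 31               ┃ 
                             ┃                    ┃ 
                             ┃                    ┃ 
        ┏━━━━━━━━━━━━━━━━━━━━━━┓                  ┃ 
        ┃ TabContainer         ┃                  ┃ 
        ┠──────────────────────┨                  ┃ 
        ┃[sales.csv]│ debug.log┃━━━━━━━━━━━━━━━━━━┛ 
        ┃──────────────────────┃                    
        ┃name,city,id,date,stat┃                    
        ┃Carol Lee,Berlin,1,202┃                    
        ┃Ivy Lee,London,2,2024-┃                    
        ┃Bob Smith,London,3,202┃                    
        ┃Hank Hall,Mumbai,4,202┃                    


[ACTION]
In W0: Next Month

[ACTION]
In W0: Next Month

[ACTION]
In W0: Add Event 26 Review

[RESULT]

                             ┃10 11 12 13 14 15 16┃ 
                             ┃17 18 19 20 21 22 23┃ 
                             ┃24 25 26* 27 28 29 3┃ 
                             ┃                    ┃ 
                             ┃                    ┃ 
                             ┃                    ┃ 
        ┏━━━━━━━━━━━━━━━━━━━━━━┓                  ┃ 
        ┃ TabContainer         ┃                  ┃ 
        ┠──────────────────────┨                  ┃ 
        ┃[sales.csv]│ debug.log┃━━━━━━━━━━━━━━━━━━┛ 
        ┃──────────────────────┃                    
        ┃name,city,id,date,stat┃                    
        ┃Carol Lee,Berlin,1,202┃                    
        ┃Ivy Lee,London,2,2024-┃                    
        ┃Bob Smith,London,3,202┃                    
        ┃Hank Hall,Mumbai,4,202┃                    


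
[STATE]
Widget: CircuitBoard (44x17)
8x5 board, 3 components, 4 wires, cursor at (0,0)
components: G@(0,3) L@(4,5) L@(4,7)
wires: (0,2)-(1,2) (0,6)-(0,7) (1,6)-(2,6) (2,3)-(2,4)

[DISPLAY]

   0 1 2 3 4 5 6 7                          
0  [.]      ·   G           · ─ ·           
            │                               
1           ·               ·               
                            │               
2               · ─ ·       ·               
                                            
3                                           
                                            
4                       L       L           
Cursor: (0,0)                               
                                            
                                            
                                            
                                            
                                            
                                            


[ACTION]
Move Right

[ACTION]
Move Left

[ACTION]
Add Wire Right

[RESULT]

   0 1 2 3 4 5 6 7                          
0  [.]─ ·   ·   G           · ─ ·           
            │                               
1           ·               ·               
                            │               
2               · ─ ·       ·               
                                            
3                                           
                                            
4                       L       L           
Cursor: (0,0)                               
                                            
                                            
                                            
                                            
                                            
                                            


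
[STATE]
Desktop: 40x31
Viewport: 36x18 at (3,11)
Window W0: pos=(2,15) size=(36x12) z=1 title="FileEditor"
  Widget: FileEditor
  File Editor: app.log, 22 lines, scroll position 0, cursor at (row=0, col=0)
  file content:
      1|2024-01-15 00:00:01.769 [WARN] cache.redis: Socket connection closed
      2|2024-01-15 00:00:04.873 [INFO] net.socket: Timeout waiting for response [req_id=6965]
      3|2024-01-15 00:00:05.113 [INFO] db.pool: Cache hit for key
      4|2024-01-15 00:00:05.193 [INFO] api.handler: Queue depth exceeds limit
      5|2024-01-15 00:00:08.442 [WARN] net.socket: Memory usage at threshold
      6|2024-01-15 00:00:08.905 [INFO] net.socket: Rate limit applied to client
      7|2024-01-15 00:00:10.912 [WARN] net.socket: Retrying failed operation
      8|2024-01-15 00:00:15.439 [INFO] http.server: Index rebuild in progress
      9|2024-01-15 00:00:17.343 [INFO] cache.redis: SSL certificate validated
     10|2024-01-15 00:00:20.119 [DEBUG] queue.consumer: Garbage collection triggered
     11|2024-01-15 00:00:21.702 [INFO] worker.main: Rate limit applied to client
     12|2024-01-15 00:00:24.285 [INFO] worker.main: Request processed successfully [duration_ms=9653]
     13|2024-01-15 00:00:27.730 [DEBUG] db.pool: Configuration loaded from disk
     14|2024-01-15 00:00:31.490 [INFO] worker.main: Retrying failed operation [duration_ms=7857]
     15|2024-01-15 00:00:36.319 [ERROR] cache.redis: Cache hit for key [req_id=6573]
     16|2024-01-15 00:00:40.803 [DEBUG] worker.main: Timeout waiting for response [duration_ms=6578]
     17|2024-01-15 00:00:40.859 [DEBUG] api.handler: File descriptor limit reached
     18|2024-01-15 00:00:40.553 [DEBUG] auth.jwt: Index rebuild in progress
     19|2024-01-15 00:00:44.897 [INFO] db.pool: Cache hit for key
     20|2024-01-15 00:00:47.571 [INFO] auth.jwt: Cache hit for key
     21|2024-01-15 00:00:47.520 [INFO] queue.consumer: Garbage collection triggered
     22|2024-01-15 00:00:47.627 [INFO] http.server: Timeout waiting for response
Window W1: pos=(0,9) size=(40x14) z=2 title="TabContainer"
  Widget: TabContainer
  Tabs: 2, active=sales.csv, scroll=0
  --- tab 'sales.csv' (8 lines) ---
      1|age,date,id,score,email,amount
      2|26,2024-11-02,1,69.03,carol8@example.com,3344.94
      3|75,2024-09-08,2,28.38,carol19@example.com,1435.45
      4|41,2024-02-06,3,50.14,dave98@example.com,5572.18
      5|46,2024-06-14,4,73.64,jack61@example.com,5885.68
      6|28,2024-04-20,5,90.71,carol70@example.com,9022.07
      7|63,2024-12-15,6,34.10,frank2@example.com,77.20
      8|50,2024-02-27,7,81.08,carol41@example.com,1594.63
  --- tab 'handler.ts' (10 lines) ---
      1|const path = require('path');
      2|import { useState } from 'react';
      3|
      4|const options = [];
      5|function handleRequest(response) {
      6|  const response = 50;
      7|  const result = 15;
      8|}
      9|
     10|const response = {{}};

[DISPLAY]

────────────────────────────────────
ales.csv]│ handler.ts               
────────────────────────────────────
e,date,id,score,email,amount        
,2024-11-02,1,69.03,carol8@example.c
,2024-09-08,2,28.38,carol19@example.
,2024-02-06,3,50.14,dave98@example.c
,2024-06-14,4,73.64,jack61@example.c
,2024-04-20,5,90.71,carol70@example.
,2024-12-15,6,34.10,frank2@example.c
,2024-02-27,7,81.08,carol41@example.
━━━━━━━━━━━━━━━━━━━━━━━━━━━━━━━━━━━━
2024-01-15 00:00:08.905 [INFO] ne░┃ 
2024-01-15 00:00:10.912 [WARN] ne░┃ 
2024-01-15 00:00:15.439 [INFO] ht▼┃ 
━━━━━━━━━━━━━━━━━━━━━━━━━━━━━━━━━━┛ 
                                    
                                    


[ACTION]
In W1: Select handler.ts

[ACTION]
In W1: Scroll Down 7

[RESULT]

────────────────────────────────────
ales.csv │[handler.ts]              
────────────────────────────────────
                                    
                                    
nst response = {{}};                
                                    
                                    
                                    
                                    
                                    
━━━━━━━━━━━━━━━━━━━━━━━━━━━━━━━━━━━━
2024-01-15 00:00:08.905 [INFO] ne░┃ 
2024-01-15 00:00:10.912 [WARN] ne░┃ 
2024-01-15 00:00:15.439 [INFO] ht▼┃ 
━━━━━━━━━━━━━━━━━━━━━━━━━━━━━━━━━━┛ 
                                    
                                    
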